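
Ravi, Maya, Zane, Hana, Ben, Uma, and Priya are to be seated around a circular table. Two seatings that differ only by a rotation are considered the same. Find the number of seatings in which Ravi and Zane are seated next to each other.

Treat {Ravi, Zane} as one unit (2 internal orders) and seat the resulting 6 units around the table: (5)! circular arrangements.
So 2 × (5)! = 2 × 120 = 240.

240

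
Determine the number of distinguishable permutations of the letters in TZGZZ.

The 5 letters of TZGZZ have repeats: Z appearing 3 times.
The number of distinct arrangements is 5!/(3!) = 120/6 = 20.

20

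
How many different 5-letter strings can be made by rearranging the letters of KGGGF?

20

Letter multiplicities in KGGGF: F×1, G×3, K×1.
The number of distinct arrangements is 5!/(3!) = 120/6 = 20.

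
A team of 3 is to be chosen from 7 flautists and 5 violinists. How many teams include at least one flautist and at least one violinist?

With no constraint there are C(12,3) = 220 possible selections.
Selections missing a whole group: no flautists → C(5,3) = 10; no violinists → C(7,3) = 35.
Both groups omitted at once is impossible, so 220 − 45 = 175.

175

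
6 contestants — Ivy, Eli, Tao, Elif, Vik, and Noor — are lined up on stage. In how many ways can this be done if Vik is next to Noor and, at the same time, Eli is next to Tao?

Treat {Vik,Noor} as one block (2 orders) and {Eli,Tao} as another (2 orders).
That leaves 4 units to arrange: 2 × 2 × 4! = 4 × 24 = 96.

96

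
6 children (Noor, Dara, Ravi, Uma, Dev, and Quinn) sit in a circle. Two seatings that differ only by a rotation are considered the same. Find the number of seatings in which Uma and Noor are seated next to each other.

Treat {Uma, Noor} as one unit (2 internal orders) and seat the resulting 5 units around the table: (4)! circular arrangements.
So 2 × (4)! = 2 × 24 = 48.

48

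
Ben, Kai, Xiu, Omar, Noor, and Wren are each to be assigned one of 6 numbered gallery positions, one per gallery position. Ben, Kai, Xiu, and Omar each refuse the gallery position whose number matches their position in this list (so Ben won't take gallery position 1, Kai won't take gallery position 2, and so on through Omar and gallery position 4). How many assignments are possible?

362

Let Aᵢ (for 1 ≤ i ≤ 4) be the placements that put person i in their forbidden gallery position. Any j of these fix j positions, leaving (6−j)! ways to fill the rest, and there are C(4,j) ways to pick which j.
By inclusion–exclusion, the number of valid placements is Σ_{j=0}^{4} (−1)^j C(4,j)·(6−j)!.
Computing: 720 − 480 + 144 − 24 + 2 = 362.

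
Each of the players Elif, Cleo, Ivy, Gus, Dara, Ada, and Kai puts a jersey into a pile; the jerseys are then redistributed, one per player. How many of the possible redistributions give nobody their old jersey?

This is the derangement count D_7: permutations of 7 items with no fixed point.
By inclusion–exclusion this is Σ_{j=0}^{7} (−1)^j C(7,j)·(7−j)!.
Computing: 5040 − 5040 + 2520 − 840 + 210 − 42 + 7 − 1 = 1854.

1854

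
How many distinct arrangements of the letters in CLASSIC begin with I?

Fix I in the first position and arrange the remaining 6 letters.
Those 6 letters have C appearing twice and S appearing twice, giving (6)!/(2!·2!) = 180.

180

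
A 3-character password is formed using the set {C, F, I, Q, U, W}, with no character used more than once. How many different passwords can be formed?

Choose and order 3 of the 6 symbols: the first character has 6 options, the next 5, then 4.
That product is 6 × 5 × 4 = 120.

120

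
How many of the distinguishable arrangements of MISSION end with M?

180

With the last slot taken by M, it remains to arrange the other 6 letters (ISSION).
Those 6 letters have I appearing twice and S appearing twice, giving (6)!/(2!·2!) = 180.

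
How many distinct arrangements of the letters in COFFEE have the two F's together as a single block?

Treat the 2 copies of F as a single block. The multiset to arrange is then {FF, C, E, E, O}, 5 items in all.
That gives (5)!/(2!) = 60 arrangements.

60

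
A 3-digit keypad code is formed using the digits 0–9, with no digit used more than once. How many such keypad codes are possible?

720

This is a permutation of 3 out of 10: P(10,3) = 10!/7!.
10 × 9 × 8 = 720.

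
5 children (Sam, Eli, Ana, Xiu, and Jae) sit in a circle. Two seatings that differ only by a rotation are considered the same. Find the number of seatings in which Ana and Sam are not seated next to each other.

Without the restriction there are (4)! = 24 seatings.
Those with Ana next to Sam: fuse the pair into one unit and seat 4 units around a circle — 2·(3)! = 12.
Subtracting, 24 − 12 = 12.

12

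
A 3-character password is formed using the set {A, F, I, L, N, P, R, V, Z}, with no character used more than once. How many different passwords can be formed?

504

Choose and order 3 of the 9 symbols: the first character has 9 options, the next 8, then 7.
9 × 8 × 7 = 504.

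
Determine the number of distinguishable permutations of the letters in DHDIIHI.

210

The 7 letters of DHDIIHI have repeats: D appearing twice, H appearing twice, and I appearing 3 times.
So there are 7! / (3!·2!·2!) = 210 distinguishable arrangements.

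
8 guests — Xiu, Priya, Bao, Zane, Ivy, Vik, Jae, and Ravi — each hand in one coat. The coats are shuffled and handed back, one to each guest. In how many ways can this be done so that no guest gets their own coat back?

This is the derangement count D_8: permutations of 8 items with no fixed point.
By inclusion–exclusion this is Σ_{j=0}^{8} (−1)^j C(8,j)·(8−j)!.
Computing: 40320 − 40320 + 20160 − 6720 + 1680 − 336 + 56 − 8 + 1 = 14833.

14833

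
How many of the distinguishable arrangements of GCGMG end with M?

4

With the last slot taken by M, it remains to arrange the other 4 letters (GCGG).
Those 4 letters have G appearing 3 times, giving (4)!/(3!) = 4.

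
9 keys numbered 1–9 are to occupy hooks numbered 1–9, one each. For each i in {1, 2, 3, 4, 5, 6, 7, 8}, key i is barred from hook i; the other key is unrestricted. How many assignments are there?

Let Aᵢ (for 1 ≤ i ≤ 8) be the placements that put key i in its forbidden hook. Any j of these fix j positions, leaving (9−j)! ways to fill the rest, and there are C(8,j) ways to pick which j.
By inclusion–exclusion, the number of valid placements is Σ_{j=0}^{8} (−1)^j C(8,j)·(9−j)!.
Computing: 362880 − 322560 + 141120 − 40320 + 8400 − 1344 + 168 − 16 + 1 = 148329.

148329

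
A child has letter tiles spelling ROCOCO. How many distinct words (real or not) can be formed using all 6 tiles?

The 6 letters of ROCOCO have repeats: C appearing twice and O appearing 3 times.
Dividing 6! = 720 by 3!·2! = 12 for the repeated letters gives 60.

60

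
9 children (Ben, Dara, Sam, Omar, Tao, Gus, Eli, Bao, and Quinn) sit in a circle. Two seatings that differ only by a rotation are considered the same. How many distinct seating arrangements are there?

40320

Around a circle, 9 distinct people have 9!/9 = (8)! = 40320 rotationally distinct seatings.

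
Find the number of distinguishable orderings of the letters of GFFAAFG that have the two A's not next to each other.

150

Total arrangements of GFFAAFG: 7!/(3!·2!·2!) = 210.
If the two A's are adjacent, glue them into one block, leaving 6 items to arrange: (6)!/(3!·2!) = 60 ways.
Subtracting, 210 − 60 = 150 arrangements keep the A's apart.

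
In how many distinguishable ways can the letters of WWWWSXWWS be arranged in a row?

252

The 9 letters of WWWWSXWWS have repeats: S appearing twice and W appearing 6 times.
Dividing 9! = 362880 by 6!·2! = 1440 for the repeated letters gives 252.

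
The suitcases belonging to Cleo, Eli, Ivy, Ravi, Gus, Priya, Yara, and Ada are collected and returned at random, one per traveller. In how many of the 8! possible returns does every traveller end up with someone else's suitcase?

Let Aᵢ be the assignments in which traveller i gets their own suitcase. We want the size of the complement of A₁∪…∪A_8.
By inclusion–exclusion this is Σ_{j=0}^{8} (−1)^j C(8,j)·(8−j)!.
Computing: 40320 − 40320 + 20160 − 6720 + 1680 − 336 + 56 − 8 + 1 = 14833.

14833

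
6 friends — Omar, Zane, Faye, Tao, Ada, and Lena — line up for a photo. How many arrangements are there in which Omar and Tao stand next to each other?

Glue Omar and Tao into one block (2 internal orders), leaving 5 units to arrange in a row.
That gives 2 × 5! = 2 × 120 = 240.

240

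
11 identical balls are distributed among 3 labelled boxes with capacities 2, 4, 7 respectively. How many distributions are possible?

6

Ignoring the caps, the number of non-negative solutions to x_1+…+x_3 = 11 is C(13,2) = 78.
Subtract solutions that violate a single cap (substitute x_i' = x_i − (cap_i+1)): x_1 ≥ 3 gives C(10,2) = 45; x_2 ≥ 5 gives C(8,2) = 28; x_3 ≥ 8 gives C(5,2) = 10. Together 83.
Add back pairs where two caps are both exceeded: 10 + 1 + 0 = 11.
By inclusion–exclusion the count is 78 − 83 + 11 = 6.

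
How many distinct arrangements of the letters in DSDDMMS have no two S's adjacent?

Total arrangements of DSDDMMS: 7!/(3!·2!·2!) = 210.
If the two S's are adjacent, glue them into one block, leaving 6 items to arrange: (6)!/(3!·2!) = 60 ways.
Subtracting, 210 − 60 = 150 arrangements keep the S's apart.

150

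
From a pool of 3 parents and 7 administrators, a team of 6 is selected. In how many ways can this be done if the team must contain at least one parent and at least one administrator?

203

With no constraint there are C(10,6) = 210 possible selections.
Subtract selections that omit an entire group: no parents → C(7,6) = 7; no administrators → C(3,6) = 0.
Both groups omitted at once is impossible, so 210 − 7 = 203.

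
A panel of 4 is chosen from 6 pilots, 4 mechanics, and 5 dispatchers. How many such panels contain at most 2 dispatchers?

1260

Split by how many dispatchers are chosen (0 through 2).
Sum: C(5,0)·C(10,4) + C(5,1)·C(10,3) + C(5,2)·C(10,2) = 210 + 600 + 450 = 1260.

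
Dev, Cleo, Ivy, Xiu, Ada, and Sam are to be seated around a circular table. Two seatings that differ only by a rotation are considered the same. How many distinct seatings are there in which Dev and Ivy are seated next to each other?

Glue Dev and Ivy into a block (2 internal orders). Seating 5 units around a circle gives (4)! arrangements.
So 2 × (4)! = 2 × 24 = 48.

48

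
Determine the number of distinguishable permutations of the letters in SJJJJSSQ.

The 8 letters of SJJJJSSQ have repeats: J appearing 4 times and S appearing 3 times.
So there are 8! / (4!·3!) = 280 distinguishable arrangements.

280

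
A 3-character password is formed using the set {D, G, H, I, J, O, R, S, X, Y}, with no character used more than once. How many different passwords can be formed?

Choose and order 3 of the 10 symbols: the first character has 10 options, the next 9, then 8.
That product is 10 × 9 × 8 = 720.

720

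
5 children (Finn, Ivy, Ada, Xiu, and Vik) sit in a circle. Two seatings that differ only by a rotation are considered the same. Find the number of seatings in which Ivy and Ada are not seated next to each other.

Without the restriction there are (4)! = 24 seatings.
Those with Ivy next to Ada: fuse the pair into one unit and seat 4 units around a circle — 2·(3)! = 12.
Subtracting, 24 − 12 = 12.

12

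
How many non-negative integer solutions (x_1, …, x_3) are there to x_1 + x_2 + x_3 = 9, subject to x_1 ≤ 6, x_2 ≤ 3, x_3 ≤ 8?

Ignoring the caps, the number of non-negative solutions to x_1+…+x_3 = 9 is C(11,2) = 55.
Subtract solutions that violate a single cap (substitute x_i' = x_i − (cap_i+1)): x_1 ≥ 7 gives C(4,2) = 6; x_2 ≥ 4 gives C(7,2) = 21; x_3 ≥ 9 gives C(2,2) = 1. Together 28.
No two caps can be exceeded simultaneously, so the pair terms are all 0.
By inclusion–exclusion the count is 55 − 28 + 0 = 27.

27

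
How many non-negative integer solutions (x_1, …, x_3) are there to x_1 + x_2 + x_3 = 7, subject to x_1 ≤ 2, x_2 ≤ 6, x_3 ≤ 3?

11

By stars and bars, unrestricted non-negative solutions to x_1+…+x_3 = 7 number C(7+2,2) = 36.
Subtract solutions that violate a single cap (substitute x_i' = x_i − (cap_i+1)): x_1 ≥ 3 gives C(6,2) = 15; x_2 ≥ 7 gives C(2,2) = 1; x_3 ≥ 4 gives C(5,2) = 10. Together 26.
Add back pairs where two caps are both exceeded: 0 + 1 + 0 = 1.
By inclusion–exclusion the count is 36 − 26 + 1 = 11.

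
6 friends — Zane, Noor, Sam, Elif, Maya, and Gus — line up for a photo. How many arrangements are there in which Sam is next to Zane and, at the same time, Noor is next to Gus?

Treat {Sam,Zane} as one block (2 orders) and {Noor,Gus} as another (2 orders).
That leaves 4 units to arrange: 2 × 2 × 4! = 4 × 24 = 96.

96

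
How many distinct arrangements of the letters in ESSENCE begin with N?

60

With the first slot taken by N, it remains to arrange the other 6 letters (ESSECE).
Those 6 letters have E appearing 3 times and S appearing twice, giving (6)!/(3!·2!) = 60.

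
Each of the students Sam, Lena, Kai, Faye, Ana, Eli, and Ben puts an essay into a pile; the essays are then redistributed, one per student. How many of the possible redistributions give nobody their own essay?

1854

This is the derangement count D_7: permutations of 7 items with no fixed point.
By inclusion–exclusion this is Σ_{j=0}^{7} (−1)^j C(7,j)·(7−j)!.
Computing: 5040 − 5040 + 2520 − 840 + 210 − 42 + 7 − 1 = 1854.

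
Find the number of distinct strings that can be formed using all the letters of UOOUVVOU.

560

Letter multiplicities in UOOUVVOU: O×3, U×3, V×2.
Dividing 8! = 40320 by 3!·3!·2! = 72 for the repeated letters gives 560.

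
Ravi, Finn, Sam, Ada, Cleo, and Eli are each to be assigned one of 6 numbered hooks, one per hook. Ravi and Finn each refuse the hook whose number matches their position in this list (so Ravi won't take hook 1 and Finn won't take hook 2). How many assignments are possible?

Let Aᵢ (for i ∈ {1, 2}) be the placements that put person i in their forbidden hook. Any j of these fix j positions, leaving (6−j)! ways to fill the rest, and there are C(2,j) ways to pick which j.
By inclusion–exclusion, the number of valid placements is Σ_{j=0}^{2} (−1)^j C(2,j)·(6−j)!.
Computing: 720 − 240 + 24 = 504.

504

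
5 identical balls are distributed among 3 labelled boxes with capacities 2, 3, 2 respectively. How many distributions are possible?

6

Without the upper bounds there are C(7,2) = 21 ways to split 5 among 3 boxes.
Subtract solutions that violate a single cap (substitute x_i' = x_i − (cap_i+1)): x_1 ≥ 3 gives C(4,2) = 6; x_2 ≥ 4 gives C(3,2) = 3; x_3 ≥ 3 gives C(4,2) = 6. Together 15.
No two caps can be exceeded simultaneously, so the pair terms are all 0.
By inclusion–exclusion the count is 21 − 15 + 0 = 6.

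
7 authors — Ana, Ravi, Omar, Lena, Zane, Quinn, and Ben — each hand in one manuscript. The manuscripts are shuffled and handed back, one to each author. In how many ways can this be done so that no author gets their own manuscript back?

Let Aᵢ be the assignments in which author i gets their own manuscript. We want the size of the complement of A₁∪…∪A_7.
By inclusion–exclusion this is Σ_{j=0}^{7} (−1)^j C(7,j)·(7−j)!.
Computing: 5040 − 5040 + 2520 − 840 + 210 − 42 + 7 − 1 = 1854.

1854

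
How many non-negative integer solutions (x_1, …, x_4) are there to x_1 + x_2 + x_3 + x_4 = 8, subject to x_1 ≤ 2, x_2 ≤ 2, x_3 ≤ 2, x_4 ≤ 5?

17

Without the upper bounds there are C(11,3) = 165 ways to split 8 among 4 variables.
Subtract solutions that violate a single cap (substitute x_i' = x_i − (cap_i+1)): x_1 ≥ 3 gives C(8,3) = 56; x_2 ≥ 3 gives C(8,3) = 56; x_3 ≥ 3 gives C(8,3) = 56; x_4 ≥ 6 gives C(5,3) = 10. Together 178.
Add back pairs where two caps are both exceeded: 10 + 10 + 0 + 10 + 0 + 0 = 30.
By inclusion–exclusion the count is 165 − 178 + 30 = 17.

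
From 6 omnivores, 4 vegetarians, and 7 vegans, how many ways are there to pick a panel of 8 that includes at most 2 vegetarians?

Split by how many vegetarians are chosen (0 through 2).
Sum: C(4,0)·C(13,8) + C(4,1)·C(13,7) + C(4,2)·C(13,6) = 1287 + 6864 + 10296 = 18447.

18447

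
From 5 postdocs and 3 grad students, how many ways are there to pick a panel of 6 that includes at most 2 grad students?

18

Split by how many grad students are chosen (0 through 2).
Sum: C(3,0)·C(5,6) + C(3,1)·C(5,5) + C(3,2)·C(5,4) = 0 + 3 + 15 = 18.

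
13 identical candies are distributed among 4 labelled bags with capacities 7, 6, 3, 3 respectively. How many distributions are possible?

By stars and bars, unrestricted non-negative solutions to x_1+…+x_4 = 13 number C(13+3,3) = 560.
Subtract solutions that violate a single cap (substitute x_i' = x_i − (cap_i+1)): x_1 ≥ 8 gives C(8,3) = 56; x_2 ≥ 7 gives C(9,3) = 84; x_3 ≥ 4 gives C(12,3) = 220; x_4 ≥ 4 gives C(12,3) = 220. Together 580.
Add back pairs where two caps are both exceeded: 0 + 4 + 4 + 10 + 10 + 56 = 84.
By inclusion–exclusion the count is 560 − 580 + 84 = 64.

64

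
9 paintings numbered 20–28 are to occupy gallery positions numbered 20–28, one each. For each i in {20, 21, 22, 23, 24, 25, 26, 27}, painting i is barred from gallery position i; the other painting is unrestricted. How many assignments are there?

Let Aᵢ (for 20 ≤ i ≤ 27) be the placements that put painting i in its forbidden gallery position. Any j of these fix j positions, leaving (9−j)! ways to fill the rest, and there are C(8,j) ways to pick which j.
By inclusion–exclusion, the number of valid placements is Σ_{j=0}^{8} (−1)^j C(8,j)·(9−j)!.
Computing: 362880 − 322560 + 141120 − 40320 + 8400 − 1344 + 168 − 16 + 1 = 148329.

148329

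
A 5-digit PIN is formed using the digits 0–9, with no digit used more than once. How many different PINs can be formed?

This is a permutation of 5 out of 10: P(10,5) = 10!/5!.
That product is 10 × 9 × 8 × 7 × 6 = 30240.

30240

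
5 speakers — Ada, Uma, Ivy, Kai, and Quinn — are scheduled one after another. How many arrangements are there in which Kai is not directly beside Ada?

72

Of the 5! = 120 arrangements, those with Kai and Ada adjacent number 2 × 4! = 48 (treat the pair as a block with 2 internal orders).
Complementary counting: 120 − 48 = 72.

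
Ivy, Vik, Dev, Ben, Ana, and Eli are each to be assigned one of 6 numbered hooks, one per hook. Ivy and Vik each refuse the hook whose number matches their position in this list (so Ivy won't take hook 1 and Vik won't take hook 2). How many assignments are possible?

Let Aᵢ (for i ∈ {1, 2}) be the placements that put person i in their forbidden hook. Any j of these fix j positions, leaving (6−j)! ways to fill the rest, and there are C(2,j) ways to pick which j.
By inclusion–exclusion, the number of valid placements is Σ_{j=0}^{2} (−1)^j C(2,j)·(6−j)!.
Computing: 720 − 240 + 24 = 504.

504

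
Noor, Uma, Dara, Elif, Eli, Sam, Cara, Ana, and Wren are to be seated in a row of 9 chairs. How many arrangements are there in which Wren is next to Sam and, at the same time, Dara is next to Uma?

Treat {Wren,Sam} as one block (2 orders) and {Dara,Uma} as another (2 orders).
That leaves 7 units to arrange: 2 × 2 × 7! = 4 × 5040 = 20160.

20160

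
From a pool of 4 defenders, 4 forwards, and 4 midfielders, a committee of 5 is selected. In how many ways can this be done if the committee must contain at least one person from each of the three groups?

624

With no constraint there are C(12,5) = 792 possible selections.
Selections missing a whole group: no defenders → C(8,5) = 56; no forwards → C(8,5) = 56; no midfielders → C(8,5) = 56.
Add back selections omitting two groups (i.e. drawn from a single group): C(4,5) + C(4,5) + C(4,5) = 0.
By inclusion–exclusion: 792 − 168 + 0 = 624.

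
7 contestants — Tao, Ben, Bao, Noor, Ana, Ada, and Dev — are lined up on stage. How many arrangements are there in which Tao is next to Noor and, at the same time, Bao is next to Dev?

Treat {Tao,Noor} as one block (2 orders) and {Bao,Dev} as another (2 orders).
That leaves 5 units to arrange: 2 × 2 × 5! = 4 × 120 = 480.

480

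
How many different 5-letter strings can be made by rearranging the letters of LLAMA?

30

Letter multiplicities in LLAMA: A×2, L×2, M×1.
Dividing 5! = 120 by 2!·2! = 4 for the repeated letters gives 30.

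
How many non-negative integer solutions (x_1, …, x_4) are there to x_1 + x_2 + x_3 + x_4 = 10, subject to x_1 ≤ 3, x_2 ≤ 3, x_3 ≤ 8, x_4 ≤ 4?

Without the upper bounds there are C(13,3) = 286 ways to split 10 among 4 variables.
Subtract solutions that violate a single cap (substitute x_i' = x_i − (cap_i+1)): x_1 ≥ 4 gives C(9,3) = 84; x_2 ≥ 4 gives C(9,3) = 84; x_3 ≥ 9 gives C(4,3) = 4; x_4 ≥ 5 gives C(8,3) = 56. Together 228.
Add back pairs where two caps are both exceeded: 10 + 0 + 4 + 0 + 4 + 0 = 18.
By inclusion–exclusion the count is 286 − 228 + 18 = 76.

76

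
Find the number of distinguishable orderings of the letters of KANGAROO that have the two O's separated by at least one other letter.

Total arrangements of KANGAROO: 8!/(2!·2!) = 10080.
If the two O's are adjacent, glue them into one block, leaving 7 items to arrange: (7)!/(2!) = 2520 ways.
Hence 10080 − 2520 = 7560.

7560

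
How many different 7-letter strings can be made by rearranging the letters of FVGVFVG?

210

The 7 letters of FVGVFVG have repeats: F appearing twice, G appearing twice, and V appearing 3 times.
Dividing 7! = 5040 by 3!·2!·2! = 24 for the repeated letters gives 210.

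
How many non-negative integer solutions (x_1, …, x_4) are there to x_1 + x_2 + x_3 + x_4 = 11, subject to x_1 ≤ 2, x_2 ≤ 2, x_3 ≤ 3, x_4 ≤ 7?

18

Ignoring the caps, the number of non-negative solutions to x_1+…+x_4 = 11 is C(14,3) = 364.
Subtract solutions that violate a single cap (substitute x_i' = x_i − (cap_i+1)): x_1 ≥ 3 gives C(11,3) = 165; x_2 ≥ 3 gives C(11,3) = 165; x_3 ≥ 4 gives C(10,3) = 120; x_4 ≥ 8 gives C(6,3) = 20. Together 470.
Add back pairs where two caps are both exceeded: 56 + 35 + 1 + 35 + 1 + 0 = 128.
Subtract triples: 4 + 0 + 0 + 0 = 4.
By inclusion–exclusion the count is 364 − 470 + 128 − 4 = 18.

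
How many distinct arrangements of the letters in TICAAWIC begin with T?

With the first slot taken by T, it remains to arrange the other 7 letters (ICAAWIC).
Those 7 letters have A appearing twice, C appearing twice, and I appearing twice, giving (7)!/(2!·2!·2!) = 630.

630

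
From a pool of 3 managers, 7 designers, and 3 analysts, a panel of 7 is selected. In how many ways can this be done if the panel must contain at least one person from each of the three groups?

1477

With no constraint there are C(13,7) = 1716 possible selections.
Selections missing a whole group: no managers → C(10,7) = 120; no designers → C(6,7) = 0; no analysts → C(10,7) = 120.
Add back selections omitting two groups (i.e. drawn from a single group): C(3,7) + C(7,7) + C(3,7) = 1.
By inclusion–exclusion: 1716 − 240 + 1 = 1477.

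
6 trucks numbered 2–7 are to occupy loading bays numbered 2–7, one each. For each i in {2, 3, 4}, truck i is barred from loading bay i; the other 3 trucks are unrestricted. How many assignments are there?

Let Aᵢ (for i ∈ {2, 3, 4}) be the placements that put truck i in its forbidden loading bay. Any j of these fix j positions, leaving (6−j)! ways to fill the rest, and there are C(3,j) ways to pick which j.
By inclusion–exclusion, the number of valid placements is Σ_{j=0}^{3} (−1)^j C(3,j)·(6−j)!.
Computing: 720 − 360 + 72 − 6 = 426.

426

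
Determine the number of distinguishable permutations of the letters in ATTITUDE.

6720

Letter multiplicities in ATTITUDE: A×1, D×1, E×1, I×1, T×3, U×1.
So there are 8! / (3!) = 6720 distinguishable arrangements.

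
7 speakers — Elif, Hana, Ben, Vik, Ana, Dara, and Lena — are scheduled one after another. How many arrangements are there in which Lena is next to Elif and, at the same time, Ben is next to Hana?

Treat {Lena,Elif} as one block (2 orders) and {Ben,Hana} as another (2 orders).
That leaves 5 units to arrange: 2 × 2 × 5! = 4 × 120 = 480.

480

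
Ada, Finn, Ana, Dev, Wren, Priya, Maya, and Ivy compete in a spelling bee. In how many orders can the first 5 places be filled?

6720

This is an ordered selection of 5 from 8: P(8,5).
That gives 8 × 7 × 6 × 5 × 4 = 6720.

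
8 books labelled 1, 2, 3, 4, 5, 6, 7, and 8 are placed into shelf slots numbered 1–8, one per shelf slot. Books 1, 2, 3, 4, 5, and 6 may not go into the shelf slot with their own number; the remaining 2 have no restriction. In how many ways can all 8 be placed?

18806

Let Aᵢ (for 1 ≤ i ≤ 6) be the placements that put book i in its forbidden shelf slot. Any j of these fix j positions, leaving (8−j)! ways to fill the rest, and there are C(6,j) ways to pick which j.
By inclusion–exclusion, the number of valid placements is Σ_{j=0}^{6} (−1)^j C(6,j)·(8−j)!.
Computing: 40320 − 30240 + 10800 − 2400 + 360 − 36 + 2 = 18806.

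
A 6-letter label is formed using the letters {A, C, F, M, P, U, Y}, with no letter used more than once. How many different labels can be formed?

With no repetition, fill the 6 letters in order: 7 choices, then 6, down to 2.
7 × 6 × 5 × 4 × 3 × 2 = 5040.

5040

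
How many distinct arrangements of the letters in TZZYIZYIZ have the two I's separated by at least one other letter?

2940

Total arrangements of TZZYIZYIZ: 9!/(4!·2!·2!) = 3780.
Arrangements with the I's together: treat II as one letter, giving (8)!/(4!·2!) = 840.
Subtracting, 3780 − 840 = 2940 arrangements keep the I's apart.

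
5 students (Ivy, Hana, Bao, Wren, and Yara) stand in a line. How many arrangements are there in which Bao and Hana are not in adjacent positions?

72

There are 5! = 120 arrangements in all. If Bao and Hana are adjacent, merging them into one block gives 2·(4)! = 48 arrangements.
So 120 − 48 = 72 arrangements keep them apart.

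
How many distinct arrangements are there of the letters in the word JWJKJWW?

JWJKJWW has 7 letters with J appearing 3 times and W appearing 3 times.
So there are 7! / (3!·3!) = 140 distinguishable arrangements.

140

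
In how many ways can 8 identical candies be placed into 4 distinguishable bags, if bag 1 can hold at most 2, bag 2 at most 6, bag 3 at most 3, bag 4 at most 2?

By stars and bars, unrestricted non-negative solutions to x_1+…+x_4 = 8 number C(8+3,3) = 165.
Subtract solutions that violate a single cap (substitute x_i' = x_i − (cap_i+1)): x_1 ≥ 3 gives C(8,3) = 56; x_2 ≥ 7 gives C(4,3) = 4; x_3 ≥ 4 gives C(7,3) = 35; x_4 ≥ 3 gives C(8,3) = 56. Together 151.
Add back pairs where two caps are both exceeded: 0 + 4 + 10 + 0 + 0 + 4 = 18.
By inclusion–exclusion the count is 165 − 151 + 18 = 32.

32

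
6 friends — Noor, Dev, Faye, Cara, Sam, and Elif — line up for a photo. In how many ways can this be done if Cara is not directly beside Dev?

There are 6! = 720 arrangements in all. If Cara and Dev are adjacent, merging them into one block gives 2·(5)! = 240 arrangements.
Complementary counting: 720 − 240 = 480.

480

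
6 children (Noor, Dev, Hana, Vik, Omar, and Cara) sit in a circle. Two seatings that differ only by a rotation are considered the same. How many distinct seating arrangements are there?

Seat Noor anywhere (absorbing the rotational symmetry), then permute the other 5: (5)! = 120.

120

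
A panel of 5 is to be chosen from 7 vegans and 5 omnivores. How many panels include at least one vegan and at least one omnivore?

770

With no constraint there are C(12,5) = 792 possible selections.
Subtract selections that omit an entire group: no vegans → C(5,5) = 1; no omnivores → C(7,5) = 21.
Both groups omitted at once is impossible, so 792 − 22 = 770.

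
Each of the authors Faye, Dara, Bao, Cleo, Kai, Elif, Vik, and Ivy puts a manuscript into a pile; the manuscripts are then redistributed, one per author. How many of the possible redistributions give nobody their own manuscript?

This is the derangement count D_8: permutations of 8 items with no fixed point.
By inclusion–exclusion this is Σ_{j=0}^{8} (−1)^j C(8,j)·(8−j)!.
Computing: 40320 − 40320 + 20160 − 6720 + 1680 − 336 + 56 − 8 + 1 = 14833.

14833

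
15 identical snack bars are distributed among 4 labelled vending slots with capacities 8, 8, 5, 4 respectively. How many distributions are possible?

Without the upper bounds there are C(18,3) = 816 ways to split 15 among 4 vending slots.
Subtract solutions that violate a single cap (substitute x_i' = x_i − (cap_i+1)): x_1 ≥ 9 gives C(9,3) = 84; x_2 ≥ 9 gives C(9,3) = 84; x_3 ≥ 6 gives C(12,3) = 220; x_4 ≥ 5 gives C(13,3) = 286. Together 674.
Add back pairs where two caps are both exceeded: 0 + 1 + 4 + 1 + 4 + 35 = 45.
By inclusion–exclusion the count is 816 − 674 + 45 = 187.

187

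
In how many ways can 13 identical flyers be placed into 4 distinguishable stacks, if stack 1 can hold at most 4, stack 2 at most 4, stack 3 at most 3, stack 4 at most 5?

Ignoring the caps, the number of non-negative solutions to x_1+…+x_4 = 13 is C(16,3) = 560.
Subtract solutions that violate a single cap (substitute x_i' = x_i − (cap_i+1)): x_1 ≥ 5 gives C(11,3) = 165; x_2 ≥ 5 gives C(11,3) = 165; x_3 ≥ 4 gives C(12,3) = 220; x_4 ≥ 6 gives C(10,3) = 120. Together 670.
Add back pairs where two caps are both exceeded: 20 + 35 + 10 + 35 + 10 + 20 = 130.
By inclusion–exclusion the count is 560 − 670 + 130 = 20.

20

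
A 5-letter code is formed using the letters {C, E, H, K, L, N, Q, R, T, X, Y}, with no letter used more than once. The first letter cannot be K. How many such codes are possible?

The first letter has 11−1 = 10 choices (anything except K).
The remaining 4 letters are filled from the other 10 symbols without repetition: 10 × 9 × 8 × 7 = 5040.
Total: 10 × 5040 = 50400.

50400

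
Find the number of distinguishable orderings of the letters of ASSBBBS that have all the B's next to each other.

20

Treat the 3 copies of B as a single block. The multiset to arrange is then {BBB, A, S, S, S}, 5 items in all.
That gives (5)!/(3!) = 20 arrangements.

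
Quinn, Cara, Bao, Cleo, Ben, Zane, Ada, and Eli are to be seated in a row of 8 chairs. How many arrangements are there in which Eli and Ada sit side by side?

Place the 6 others and the Eli-Ada pair as 7 objects in a line; the pair has 2 internal arrangements.
That gives 2 × 7! = 2 × 5040 = 10080.

10080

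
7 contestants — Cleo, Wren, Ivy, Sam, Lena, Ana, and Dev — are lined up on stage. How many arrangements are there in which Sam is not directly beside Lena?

3600

Of the 7! = 5040 arrangements, those with Sam and Lena adjacent number 2 × 6! = 1440 (treat the pair as a block with 2 internal orders).
Complementary counting: 5040 − 1440 = 3600.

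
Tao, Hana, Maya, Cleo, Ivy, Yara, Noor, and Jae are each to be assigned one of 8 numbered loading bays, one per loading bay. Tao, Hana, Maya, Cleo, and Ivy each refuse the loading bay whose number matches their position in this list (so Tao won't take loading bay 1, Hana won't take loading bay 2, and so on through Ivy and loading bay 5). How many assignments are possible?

Let Aᵢ (for 1 ≤ i ≤ 5) be the placements that put person i in their forbidden loading bay. Any j of these fix j positions, leaving (8−j)! ways to fill the rest, and there are C(5,j) ways to pick which j.
By inclusion–exclusion, the number of valid placements is Σ_{j=0}^{5} (−1)^j C(5,j)·(8−j)!.
Computing: 40320 − 25200 + 7200 − 1200 + 120 − 6 = 21234.

21234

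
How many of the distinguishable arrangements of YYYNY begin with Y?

Fix Y in the first position and arrange the remaining 4 letters.
Those 4 letters have Y appearing 3 times, giving (4)!/(3!) = 4.

4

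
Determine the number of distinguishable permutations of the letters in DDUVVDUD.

Letter multiplicities in DDUVVDUD: D×4, U×2, V×2.
The number of distinct arrangements is 8!/(4!·2!·2!) = 40320/96 = 420.

420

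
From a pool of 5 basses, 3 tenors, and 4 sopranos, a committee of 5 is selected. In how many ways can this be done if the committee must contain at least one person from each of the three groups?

With no constraint there are C(12,5) = 792 possible selections.
Subtract selections that omit an entire group: no basses → C(7,5) = 21; no tenors → C(9,5) = 126; no sopranos → C(8,5) = 56.
Add back selections omitting two groups (i.e. drawn from a single group): C(5,5) + C(3,5) + C(4,5) = 1.
By inclusion–exclusion: 792 − 203 + 1 = 590.

590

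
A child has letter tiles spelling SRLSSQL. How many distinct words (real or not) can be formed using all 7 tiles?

Letter multiplicities in SRLSSQL: L×2, Q×1, R×1, S×3.
Dividing 7! = 5040 by 3!·2! = 12 for the repeated letters gives 420.

420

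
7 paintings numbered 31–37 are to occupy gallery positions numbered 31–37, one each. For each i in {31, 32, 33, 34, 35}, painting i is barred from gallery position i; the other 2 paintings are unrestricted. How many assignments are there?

2428

Let Aᵢ (for 31 ≤ i ≤ 35) be the placements that put painting i in its forbidden gallery position. Any j of these fix j positions, leaving (7−j)! ways to fill the rest, and there are C(5,j) ways to pick which j.
By inclusion–exclusion, the number of valid placements is Σ_{j=0}^{5} (−1)^j C(5,j)·(7−j)!.
Computing: 5040 − 3600 + 1200 − 240 + 30 − 2 = 2428.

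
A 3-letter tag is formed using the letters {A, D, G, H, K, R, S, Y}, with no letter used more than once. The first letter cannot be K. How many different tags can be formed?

The first letter has 8−1 = 7 choices (anything except K).
The remaining 2 letters are filled from the other 7 symbols without repetition: 7 × 6 = 42.
Total: 7 × 42 = 294.

294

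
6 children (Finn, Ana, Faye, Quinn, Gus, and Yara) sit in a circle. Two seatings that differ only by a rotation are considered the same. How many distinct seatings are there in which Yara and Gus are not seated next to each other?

72

Without the restriction there are (5)! = 120 seatings.
Seatings with Yara beside Gus: treat them as a block with 2 internal orders, giving 2 × (4)! = 48.
Subtracting, 120 − 48 = 72.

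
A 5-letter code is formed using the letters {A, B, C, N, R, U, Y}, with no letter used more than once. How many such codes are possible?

2520

This is a permutation of 5 out of 7: P(7,5) = 7!/2!.
That product is 7 × 6 × 5 × 4 × 3 = 2520.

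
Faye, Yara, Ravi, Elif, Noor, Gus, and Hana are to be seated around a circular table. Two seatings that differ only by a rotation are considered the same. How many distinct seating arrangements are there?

720

Fix one person's seat to break rotational symmetry; the remaining 6 people can be arranged in (6)! = 720 ways.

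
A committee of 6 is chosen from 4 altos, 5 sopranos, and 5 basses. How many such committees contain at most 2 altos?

2478

Split by how many altos are chosen (0 through 2).
Sum: C(4,0)·C(10,6) + C(4,1)·C(10,5) + C(4,2)·C(10,4) = 210 + 1008 + 1260 = 2478.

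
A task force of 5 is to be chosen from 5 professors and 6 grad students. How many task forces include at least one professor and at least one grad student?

455

Unrestricted: C(11,5) = 462 ways to pick any 5 of the 11.
Subtract selections that omit an entire group: no professors → C(6,5) = 6; no grad students → C(5,5) = 1.
Both groups omitted at once is impossible, so 462 − 7 = 455.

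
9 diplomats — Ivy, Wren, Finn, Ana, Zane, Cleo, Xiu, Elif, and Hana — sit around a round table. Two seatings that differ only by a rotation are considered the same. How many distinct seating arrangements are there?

Around a circle, 9 distinct people have 9!/9 = (8)! = 40320 rotationally distinct seatings.

40320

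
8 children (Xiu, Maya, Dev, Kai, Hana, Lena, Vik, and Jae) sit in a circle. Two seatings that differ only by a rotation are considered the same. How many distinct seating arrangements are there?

Seat Xiu anywhere (absorbing the rotational symmetry), then permute the other 7: (7)! = 5040.

5040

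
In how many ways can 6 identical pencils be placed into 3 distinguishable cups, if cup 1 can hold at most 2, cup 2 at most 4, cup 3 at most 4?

By stars and bars, unrestricted non-negative solutions to x_1+…+x_3 = 6 number C(6+2,2) = 28.
Subtract solutions that violate a single cap (substitute x_i' = x_i − (cap_i+1)): x_1 ≥ 3 gives C(5,2) = 10; x_2 ≥ 5 gives C(3,2) = 3; x_3 ≥ 5 gives C(3,2) = 3. Together 16.
No two caps can be exceeded simultaneously, so the pair terms are all 0.
By inclusion–exclusion the count is 28 − 16 + 0 = 12.

12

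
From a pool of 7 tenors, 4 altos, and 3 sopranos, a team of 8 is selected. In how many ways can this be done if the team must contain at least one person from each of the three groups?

2793

Unrestricted: C(14,8) = 3003 ways to pick any 8 of the 14.
Subtract selections that omit an entire group: no tenors → C(7,8) = 0; no altos → C(10,8) = 45; no sopranos → C(11,8) = 165.
Add back selections omitting two groups (i.e. drawn from a single group): C(7,8) + C(4,8) + C(3,8) = 0.
By inclusion–exclusion: 3003 − 210 + 0 = 2793.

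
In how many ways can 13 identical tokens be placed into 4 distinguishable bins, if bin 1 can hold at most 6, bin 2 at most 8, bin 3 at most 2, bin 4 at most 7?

133

Ignoring the caps, the number of non-negative solutions to x_1+…+x_4 = 13 is C(16,3) = 560.
Subtract solutions that violate a single cap (substitute x_i' = x_i − (cap_i+1)): x_1 ≥ 7 gives C(9,3) = 84; x_2 ≥ 9 gives C(7,3) = 35; x_3 ≥ 3 gives C(13,3) = 286; x_4 ≥ 8 gives C(8,3) = 56. Together 461.
Add back pairs where two caps are both exceeded: 0 + 20 + 0 + 4 + 0 + 10 = 34.
By inclusion–exclusion the count is 560 − 461 + 34 = 133.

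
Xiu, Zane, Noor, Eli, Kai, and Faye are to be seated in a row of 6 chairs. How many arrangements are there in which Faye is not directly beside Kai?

480

Of the 6! = 720 arrangements, those with Faye and Kai adjacent number 2 × 5! = 240 (treat the pair as a block with 2 internal orders).
Complementary counting: 720 − 240 = 480.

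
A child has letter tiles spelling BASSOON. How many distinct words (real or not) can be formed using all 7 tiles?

Letter multiplicities in BASSOON: A×1, B×1, N×1, O×2, S×2.
Dividing 7! = 5040 by 2!·2! = 4 for the repeated letters gives 1260.

1260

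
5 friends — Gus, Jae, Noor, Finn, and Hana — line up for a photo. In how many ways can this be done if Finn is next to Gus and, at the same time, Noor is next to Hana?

Treat {Finn,Gus} as one block (2 orders) and {Noor,Hana} as another (2 orders).
That leaves 3 units to arrange: 2 × 2 × 3! = 4 × 6 = 24.

24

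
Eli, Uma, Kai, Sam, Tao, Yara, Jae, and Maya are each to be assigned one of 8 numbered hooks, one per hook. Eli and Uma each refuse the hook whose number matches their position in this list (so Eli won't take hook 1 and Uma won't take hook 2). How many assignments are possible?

30960

Let Aᵢ (for i ∈ {1, 2}) be the placements that put person i in their forbidden hook. Any j of these fix j positions, leaving (8−j)! ways to fill the rest, and there are C(2,j) ways to pick which j.
By inclusion–exclusion, the number of valid placements is Σ_{j=0}^{2} (−1)^j C(2,j)·(8−j)!.
Computing: 40320 − 10080 + 720 = 30960.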